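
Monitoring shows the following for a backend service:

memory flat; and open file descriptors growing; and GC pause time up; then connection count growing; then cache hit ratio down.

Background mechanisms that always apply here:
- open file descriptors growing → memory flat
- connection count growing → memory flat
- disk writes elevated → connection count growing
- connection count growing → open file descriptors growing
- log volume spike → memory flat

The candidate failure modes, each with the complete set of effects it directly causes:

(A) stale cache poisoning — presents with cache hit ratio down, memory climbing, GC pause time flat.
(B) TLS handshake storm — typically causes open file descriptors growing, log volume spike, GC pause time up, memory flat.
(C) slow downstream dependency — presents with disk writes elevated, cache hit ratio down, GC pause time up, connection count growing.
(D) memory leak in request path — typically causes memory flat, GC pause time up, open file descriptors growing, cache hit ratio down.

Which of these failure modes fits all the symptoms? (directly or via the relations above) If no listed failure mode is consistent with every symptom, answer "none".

Per-candidate check:
(A) stale cache poisoning — fails on memory flat, open file descriptors growing, GC pause time up, connection count growing (predicts memory climbing, not memory flat; predicts GC pause time flat, not GC pause time up)
(B) TLS handshake storm — memory flat yes; open file descriptors growing yes; GC pause time up yes; connection count growing NO; cache hit ratio down NO
(C) slow downstream dependency — accounts for every observation (memory flat via connection count growing → memory flat)
(D) memory leak in request path — memory flat yes; open file descriptors growing yes; GC pause time up yes; connection count growing NO; cache hit ratio down yes
(C) alone accounts for all the evidence.

C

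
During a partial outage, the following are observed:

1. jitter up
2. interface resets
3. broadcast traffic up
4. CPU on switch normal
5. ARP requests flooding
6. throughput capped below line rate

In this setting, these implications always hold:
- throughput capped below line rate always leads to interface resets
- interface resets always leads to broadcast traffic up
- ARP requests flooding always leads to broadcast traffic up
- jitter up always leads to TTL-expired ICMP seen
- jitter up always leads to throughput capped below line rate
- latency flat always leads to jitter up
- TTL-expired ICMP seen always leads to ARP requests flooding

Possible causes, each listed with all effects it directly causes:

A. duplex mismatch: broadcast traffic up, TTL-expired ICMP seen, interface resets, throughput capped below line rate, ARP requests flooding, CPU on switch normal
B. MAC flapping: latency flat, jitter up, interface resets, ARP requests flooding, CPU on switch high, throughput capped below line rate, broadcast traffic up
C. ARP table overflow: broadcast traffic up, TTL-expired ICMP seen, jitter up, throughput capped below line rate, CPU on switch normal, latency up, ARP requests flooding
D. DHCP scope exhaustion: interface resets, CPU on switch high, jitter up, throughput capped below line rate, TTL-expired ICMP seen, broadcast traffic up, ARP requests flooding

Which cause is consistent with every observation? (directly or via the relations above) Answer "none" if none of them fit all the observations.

For each candidate, compare predicted effects to what was observed:
(A) duplex mismatch — does not account for jitter up
(B) MAC flapping — fails on CPU on switch normal (predicts CPU on switch high, not CPU on switch normal)
(C) ARP table overflow — accounts for every observation (interface resets through throughput capped below line rate → interface resets)
(D) DHCP scope exhaustion — fails on CPU on switch normal (predicts CPU on switch high, not CPU on switch normal)
Only (C) is consistent with every observation.

C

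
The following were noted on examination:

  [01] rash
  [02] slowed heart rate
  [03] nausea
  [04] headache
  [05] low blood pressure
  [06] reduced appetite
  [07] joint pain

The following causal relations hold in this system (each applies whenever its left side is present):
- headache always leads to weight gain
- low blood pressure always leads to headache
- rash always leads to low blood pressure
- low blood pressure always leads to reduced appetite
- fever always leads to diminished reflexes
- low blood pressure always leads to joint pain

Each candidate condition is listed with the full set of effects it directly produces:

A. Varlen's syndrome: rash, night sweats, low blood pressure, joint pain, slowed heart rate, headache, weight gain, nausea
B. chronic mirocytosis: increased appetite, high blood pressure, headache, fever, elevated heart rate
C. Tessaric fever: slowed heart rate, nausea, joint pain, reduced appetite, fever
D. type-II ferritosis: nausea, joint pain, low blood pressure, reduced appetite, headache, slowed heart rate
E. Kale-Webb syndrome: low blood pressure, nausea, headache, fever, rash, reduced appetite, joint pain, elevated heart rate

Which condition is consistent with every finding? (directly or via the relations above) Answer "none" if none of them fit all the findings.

A

Testing each hypothesis:
(A) Varlen's syndrome — rash yes; slowed heart rate yes; nausea yes; headache yes; low blood pressure yes; reduced appetite yes (through low blood pressure → reduced appetite); joint pain yes
(B) chronic mirocytosis — rash NO; slowed heart rate NO; nausea NO; headache yes; low blood pressure NO; reduced appetite NO; joint pain NO
(C) Tessaric fever — rash NO; slowed heart rate yes; nausea yes; headache NO; low blood pressure NO; reduced appetite yes; joint pain yes
(D) type-II ferritosis — rash NO; slowed heart rate yes; nausea yes; headache yes; low blood pressure yes; reduced appetite yes; joint pain yes
(E) Kale-Webb syndrome — rash yes; slowed heart rate NO; nausea yes; headache yes; low blood pressure yes; reduced appetite yes; joint pain yes
Only (A) is consistent with every observation.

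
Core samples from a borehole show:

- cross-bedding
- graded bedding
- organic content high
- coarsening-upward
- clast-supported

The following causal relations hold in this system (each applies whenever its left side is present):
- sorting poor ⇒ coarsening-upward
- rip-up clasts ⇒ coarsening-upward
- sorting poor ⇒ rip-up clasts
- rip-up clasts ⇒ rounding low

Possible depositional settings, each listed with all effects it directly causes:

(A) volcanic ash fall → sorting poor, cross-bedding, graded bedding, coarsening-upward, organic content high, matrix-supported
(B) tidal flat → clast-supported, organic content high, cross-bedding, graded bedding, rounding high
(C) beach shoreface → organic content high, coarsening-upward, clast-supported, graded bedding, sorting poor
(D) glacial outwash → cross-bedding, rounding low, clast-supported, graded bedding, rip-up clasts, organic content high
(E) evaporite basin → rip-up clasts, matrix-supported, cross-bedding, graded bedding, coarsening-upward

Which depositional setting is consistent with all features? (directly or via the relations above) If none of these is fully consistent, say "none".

D

Testing each hypothesis:
(A) volcanic ash fall — fails on clast-supported (predicts matrix-supported, not clast-supported)
(B) tidal flat — cross-bedding ✓; graded bedding ✓; organic content high ✓; coarsening-upward ✗; clast-supported ✓
(C) beach shoreface — cross-bedding ✗; graded bedding ✓; organic content high ✓; coarsening-upward ✓; clast-supported ✓
(D) glacial outwash — accounts for every observation (coarsening-upward via rip-up clasts → coarsening-upward)
(E) evaporite basin — cross-bedding ✓; graded bedding ✓; organic content high ✗; coarsening-upward ✓; clast-supported ✗
Only (D) is consistent with every observation.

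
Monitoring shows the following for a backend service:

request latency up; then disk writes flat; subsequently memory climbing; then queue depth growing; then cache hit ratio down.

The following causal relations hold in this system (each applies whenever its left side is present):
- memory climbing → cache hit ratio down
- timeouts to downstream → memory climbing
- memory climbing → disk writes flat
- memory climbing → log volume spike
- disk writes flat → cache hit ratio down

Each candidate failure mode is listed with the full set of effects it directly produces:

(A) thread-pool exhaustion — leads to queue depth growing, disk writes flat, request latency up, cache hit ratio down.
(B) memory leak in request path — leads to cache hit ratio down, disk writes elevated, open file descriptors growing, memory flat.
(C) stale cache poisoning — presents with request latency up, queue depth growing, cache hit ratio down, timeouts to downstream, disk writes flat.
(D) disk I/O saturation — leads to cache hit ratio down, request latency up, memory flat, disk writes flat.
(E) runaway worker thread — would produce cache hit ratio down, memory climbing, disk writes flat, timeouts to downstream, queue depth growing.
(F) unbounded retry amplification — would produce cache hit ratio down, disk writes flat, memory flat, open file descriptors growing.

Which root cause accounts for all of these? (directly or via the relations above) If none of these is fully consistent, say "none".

C

Per-candidate check:
(A) thread-pool exhaustion — does not account for memory climbing
(B) memory leak in request path — request latency up miss; disk writes flat miss; memory climbing miss; queue depth growing miss; cache hit ratio down match
(C) stale cache poisoning — accounts for every observation (memory climbing through timeouts to downstream → memory climbing)
(D) disk I/O saturation — fails on memory climbing, queue depth growing (predicts memory flat, not memory climbing)
(E) runaway worker thread — request latency up miss; disk writes flat match; memory climbing match; queue depth growing match; cache hit ratio down match
(F) unbounded retry amplification — fails on request latency up, memory climbing, queue depth growing (predicts memory flat, not memory climbing)
Only (C) is consistent with every observation.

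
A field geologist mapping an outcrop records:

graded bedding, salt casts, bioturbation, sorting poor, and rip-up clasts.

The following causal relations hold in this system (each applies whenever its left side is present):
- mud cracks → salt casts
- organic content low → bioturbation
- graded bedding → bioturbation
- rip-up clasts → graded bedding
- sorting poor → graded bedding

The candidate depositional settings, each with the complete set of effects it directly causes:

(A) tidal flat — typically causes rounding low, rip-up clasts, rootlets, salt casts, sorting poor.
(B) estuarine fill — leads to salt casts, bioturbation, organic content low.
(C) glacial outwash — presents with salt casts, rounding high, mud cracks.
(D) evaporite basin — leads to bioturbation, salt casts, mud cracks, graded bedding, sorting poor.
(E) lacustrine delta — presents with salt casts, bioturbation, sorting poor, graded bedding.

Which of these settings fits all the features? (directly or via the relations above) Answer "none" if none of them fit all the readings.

Per-candidate check:
(A) tidal flat — graded bedding + (by sorting poor → graded bedding); salt casts +; bioturbation + (by sorting poor → graded bedding → bioturbation); sorting poor +; rip-up clasts +
(B) estuarine fill — graded bedding -; salt casts +; bioturbation +; sorting poor -; rip-up clasts -
(C) glacial outwash — does not account for graded bedding, bioturbation, sorting poor, rip-up clasts
(D) evaporite basin — graded bedding +; salt casts +; bioturbation +; sorting poor +; rip-up clasts -
(E) lacustrine delta — does not account for rip-up clasts
(A) is the only candidate with no mismatches.

A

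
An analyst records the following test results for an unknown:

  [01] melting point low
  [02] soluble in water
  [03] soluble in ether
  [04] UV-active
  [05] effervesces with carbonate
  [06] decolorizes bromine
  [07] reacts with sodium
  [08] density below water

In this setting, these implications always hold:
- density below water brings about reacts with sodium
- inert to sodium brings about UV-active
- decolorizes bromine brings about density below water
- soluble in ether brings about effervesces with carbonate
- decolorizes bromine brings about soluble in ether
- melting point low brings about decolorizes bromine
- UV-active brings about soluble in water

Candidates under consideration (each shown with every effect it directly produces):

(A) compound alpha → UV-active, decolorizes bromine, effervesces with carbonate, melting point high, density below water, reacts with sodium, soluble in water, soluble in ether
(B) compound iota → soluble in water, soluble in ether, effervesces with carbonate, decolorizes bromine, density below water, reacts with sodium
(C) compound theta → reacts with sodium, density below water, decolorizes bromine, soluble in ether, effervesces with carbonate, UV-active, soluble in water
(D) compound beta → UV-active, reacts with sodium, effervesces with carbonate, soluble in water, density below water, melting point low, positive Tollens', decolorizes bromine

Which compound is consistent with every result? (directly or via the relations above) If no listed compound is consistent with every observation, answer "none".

For each candidate, compare predicted effects to what was observed:
(A) compound alpha — melting point low miss; soluble in water match; soluble in ether match; UV-active match; effervesces with carbonate match; decolorizes bromine match; reacts with sodium match; density below water match
(B) compound iota — melting point low miss; soluble in water match; soluble in ether match; UV-active miss; effervesces with carbonate match; decolorizes bromine match; reacts with sodium match; density below water match
(C) compound theta — does not account for melting point low
(D) compound beta — melting point low match; soluble in water match; soluble in ether match (via decolorizes bromine → soluble in ether); UV-active match; effervesces with carbonate match; decolorizes bromine match; reacts with sodium match; density below water match
(D) alone accounts for all the evidence.

D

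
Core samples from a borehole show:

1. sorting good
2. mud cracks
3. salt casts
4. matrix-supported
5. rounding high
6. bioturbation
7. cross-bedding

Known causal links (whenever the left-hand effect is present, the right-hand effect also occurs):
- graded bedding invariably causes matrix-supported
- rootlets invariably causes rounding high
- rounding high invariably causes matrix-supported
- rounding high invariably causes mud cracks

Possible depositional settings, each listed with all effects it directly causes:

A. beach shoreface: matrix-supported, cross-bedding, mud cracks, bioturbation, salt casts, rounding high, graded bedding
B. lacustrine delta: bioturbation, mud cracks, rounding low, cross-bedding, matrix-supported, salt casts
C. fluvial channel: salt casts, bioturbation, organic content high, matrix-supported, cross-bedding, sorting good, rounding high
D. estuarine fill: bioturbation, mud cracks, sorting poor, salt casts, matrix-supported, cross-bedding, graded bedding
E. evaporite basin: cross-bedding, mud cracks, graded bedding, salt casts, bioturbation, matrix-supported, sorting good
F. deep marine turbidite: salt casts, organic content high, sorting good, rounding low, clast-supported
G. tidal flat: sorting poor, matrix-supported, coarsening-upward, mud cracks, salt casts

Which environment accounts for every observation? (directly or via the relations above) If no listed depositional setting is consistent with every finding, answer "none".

C

Per-candidate check:
(A) beach shoreface — sorting good -; mud cracks +; salt casts +; matrix-supported +; rounding high +; bioturbation +; cross-bedding +
(B) lacustrine delta — sorting good -; mud cracks +; salt casts +; matrix-supported +; rounding high -; bioturbation +; cross-bedding +
(C) fluvial channel — sorting good +; mud cracks + (via rounding high → mud cracks); salt casts +; matrix-supported +; rounding high +; bioturbation +; cross-bedding +
(D) estuarine fill — fails on sorting good, rounding high (predicts sorting poor, not sorting good)
(E) evaporite basin — sorting good +; mud cracks +; salt casts +; matrix-supported +; rounding high -; bioturbation +; cross-bedding +
(F) deep marine turbidite — fails on mud cracks, matrix-supported, rounding high, bioturbation, cross-bedding (predicts clast-supported, not matrix-supported; predicts rounding low, not rounding high)
(G) tidal flat — fails on sorting good, rounding high, bioturbation, cross-bedding (predicts sorting poor, not sorting good)
Only (C) is consistent with every observation.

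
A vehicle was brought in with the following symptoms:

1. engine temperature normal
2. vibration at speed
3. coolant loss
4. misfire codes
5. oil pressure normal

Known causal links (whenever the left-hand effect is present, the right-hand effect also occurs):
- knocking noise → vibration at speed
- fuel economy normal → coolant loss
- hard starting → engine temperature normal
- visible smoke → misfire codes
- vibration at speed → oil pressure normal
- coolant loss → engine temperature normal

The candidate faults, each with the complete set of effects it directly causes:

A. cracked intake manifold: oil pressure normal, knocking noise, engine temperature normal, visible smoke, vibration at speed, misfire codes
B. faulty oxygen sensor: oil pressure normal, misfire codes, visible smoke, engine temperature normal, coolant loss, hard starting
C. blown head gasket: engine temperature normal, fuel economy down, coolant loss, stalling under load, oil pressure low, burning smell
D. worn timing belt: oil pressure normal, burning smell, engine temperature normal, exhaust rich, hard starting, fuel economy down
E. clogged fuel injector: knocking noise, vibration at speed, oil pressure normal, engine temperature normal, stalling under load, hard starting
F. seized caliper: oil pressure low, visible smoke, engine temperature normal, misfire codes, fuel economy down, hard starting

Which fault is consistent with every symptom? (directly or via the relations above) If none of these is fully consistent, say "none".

none

Per-candidate check:
(A) cracked intake manifold — engine temperature normal match; vibration at speed match; coolant loss miss; misfire codes match; oil pressure normal match
(B) faulty oxygen sensor — does not account for vibration at speed
(C) blown head gasket — engine temperature normal match; vibration at speed miss; coolant loss match; misfire codes miss; oil pressure normal miss
(D) worn timing belt — does not account for vibration at speed, coolant loss, misfire codes
(E) clogged fuel injector — does not account for coolant loss, misfire codes
(F) seized caliper — engine temperature normal match; vibration at speed miss; coolant loss miss; misfire codes match; oil pressure normal miss
No candidate is consistent with all observations.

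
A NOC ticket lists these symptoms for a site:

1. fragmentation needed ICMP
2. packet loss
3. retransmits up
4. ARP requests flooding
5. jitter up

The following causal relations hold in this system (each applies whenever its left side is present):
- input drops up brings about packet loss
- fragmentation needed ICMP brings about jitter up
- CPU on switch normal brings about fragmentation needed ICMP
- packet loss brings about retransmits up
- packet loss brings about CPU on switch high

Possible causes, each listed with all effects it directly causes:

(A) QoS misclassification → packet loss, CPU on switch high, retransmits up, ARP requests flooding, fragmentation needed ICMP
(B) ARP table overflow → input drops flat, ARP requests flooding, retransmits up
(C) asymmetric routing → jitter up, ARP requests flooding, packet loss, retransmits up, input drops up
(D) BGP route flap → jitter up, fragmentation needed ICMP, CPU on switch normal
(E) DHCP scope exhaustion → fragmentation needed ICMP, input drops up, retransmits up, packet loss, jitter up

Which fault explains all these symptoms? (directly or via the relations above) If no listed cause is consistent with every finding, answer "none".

Checking each candidate against the observations:
(A) QoS misclassification — accounts for every observation (jitter up by fragmentation needed ICMP → jitter up)
(B) ARP table overflow — does not account for fragmentation needed ICMP, packet loss, jitter up
(C) asymmetric routing — fragmentation needed ICMP ✗; packet loss ✓; retransmits up ✓; ARP requests flooding ✓; jitter up ✓
(D) BGP route flap — does not account for packet loss, retransmits up, ARP requests flooding
(E) DHCP scope exhaustion — does not account for ARP requests flooding
(A) is the only candidate with no mismatches.

A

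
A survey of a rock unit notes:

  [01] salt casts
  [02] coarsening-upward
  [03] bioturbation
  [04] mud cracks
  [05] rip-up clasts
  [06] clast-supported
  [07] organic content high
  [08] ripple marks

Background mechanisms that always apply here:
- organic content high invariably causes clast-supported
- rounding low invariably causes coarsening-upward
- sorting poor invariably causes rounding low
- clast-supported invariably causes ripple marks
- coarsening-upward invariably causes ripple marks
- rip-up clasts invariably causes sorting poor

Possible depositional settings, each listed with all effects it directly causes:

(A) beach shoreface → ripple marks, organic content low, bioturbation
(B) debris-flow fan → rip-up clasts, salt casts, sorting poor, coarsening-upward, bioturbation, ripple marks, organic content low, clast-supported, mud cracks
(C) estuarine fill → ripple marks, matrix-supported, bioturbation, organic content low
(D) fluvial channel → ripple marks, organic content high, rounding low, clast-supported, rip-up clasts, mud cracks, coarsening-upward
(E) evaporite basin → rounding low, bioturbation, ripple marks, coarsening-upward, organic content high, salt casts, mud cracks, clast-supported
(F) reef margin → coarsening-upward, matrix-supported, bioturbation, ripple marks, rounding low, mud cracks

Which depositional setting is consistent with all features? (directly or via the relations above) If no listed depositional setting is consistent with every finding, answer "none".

none

Checking each candidate against the observations:
(A) beach shoreface — fails on salt casts, coarsening-upward, mud cracks, rip-up clasts, clast-supported, organic content high (predicts organic content low, not organic content high)
(B) debris-flow fan — salt casts match; coarsening-upward match; bioturbation match; mud cracks match; rip-up clasts match; clast-supported match; organic content high miss; ripple marks match
(C) estuarine fill — salt casts miss; coarsening-upward miss; bioturbation match; mud cracks miss; rip-up clasts miss; clast-supported miss; organic content high miss; ripple marks match
(D) fluvial channel — does not account for salt casts, bioturbation
(E) evaporite basin — does not account for rip-up clasts
(F) reef margin — fails on salt casts, rip-up clasts, clast-supported, organic content high (predicts matrix-supported, not clast-supported)
Every candidate fails on at least one observation.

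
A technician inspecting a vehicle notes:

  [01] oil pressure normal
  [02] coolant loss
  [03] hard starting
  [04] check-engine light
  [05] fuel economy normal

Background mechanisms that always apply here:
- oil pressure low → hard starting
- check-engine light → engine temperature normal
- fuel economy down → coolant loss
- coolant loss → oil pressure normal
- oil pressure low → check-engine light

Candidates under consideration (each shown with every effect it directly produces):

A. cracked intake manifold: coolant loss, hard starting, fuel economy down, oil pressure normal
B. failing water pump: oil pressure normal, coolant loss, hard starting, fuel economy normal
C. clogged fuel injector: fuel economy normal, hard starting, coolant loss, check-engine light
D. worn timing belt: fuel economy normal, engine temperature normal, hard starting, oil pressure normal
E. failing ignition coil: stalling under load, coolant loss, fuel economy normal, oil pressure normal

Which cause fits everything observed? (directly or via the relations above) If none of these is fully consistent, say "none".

C

Testing each hypothesis:
(A) cracked intake manifold — fails on check-engine light, fuel economy normal (predicts fuel economy down, not fuel economy normal)
(B) failing water pump — does not account for check-engine light
(C) clogged fuel injector — oil pressure normal ✓ (by coolant loss → oil pressure normal); coolant loss ✓; hard starting ✓; check-engine light ✓; fuel economy normal ✓
(D) worn timing belt — does not account for coolant loss, check-engine light
(E) failing ignition coil — does not account for hard starting, check-engine light
Only (C) is consistent with every observation.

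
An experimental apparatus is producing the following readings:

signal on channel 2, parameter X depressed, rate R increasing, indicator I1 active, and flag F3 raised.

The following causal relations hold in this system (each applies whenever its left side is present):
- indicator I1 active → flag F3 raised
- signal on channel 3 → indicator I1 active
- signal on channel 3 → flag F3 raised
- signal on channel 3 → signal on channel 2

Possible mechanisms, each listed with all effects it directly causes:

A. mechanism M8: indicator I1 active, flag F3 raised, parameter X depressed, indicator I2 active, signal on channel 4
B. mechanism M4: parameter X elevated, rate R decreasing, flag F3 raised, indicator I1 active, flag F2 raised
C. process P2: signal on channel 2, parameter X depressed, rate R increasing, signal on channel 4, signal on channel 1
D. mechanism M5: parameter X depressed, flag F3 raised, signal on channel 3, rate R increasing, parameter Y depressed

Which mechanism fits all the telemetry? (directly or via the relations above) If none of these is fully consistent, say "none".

D

Checking each candidate against the observations:
(A) mechanism M8 — does not account for signal on channel 2, rate R increasing
(B) mechanism M4 — fails on signal on channel 2, parameter X depressed, rate R increasing (predicts parameter X elevated, not parameter X depressed; predicts rate R decreasing, not rate R increasing)
(C) process P2 — signal on channel 2 match; parameter X depressed match; rate R increasing match; indicator I1 active miss; flag F3 raised miss
(D) mechanism M5 — signal on channel 2 match (by signal on channel 3 → signal on channel 2); parameter X depressed match; rate R increasing match; indicator I1 active match (by signal on channel 3 → indicator I1 active); flag F3 raised match
(D) alone accounts for all the evidence.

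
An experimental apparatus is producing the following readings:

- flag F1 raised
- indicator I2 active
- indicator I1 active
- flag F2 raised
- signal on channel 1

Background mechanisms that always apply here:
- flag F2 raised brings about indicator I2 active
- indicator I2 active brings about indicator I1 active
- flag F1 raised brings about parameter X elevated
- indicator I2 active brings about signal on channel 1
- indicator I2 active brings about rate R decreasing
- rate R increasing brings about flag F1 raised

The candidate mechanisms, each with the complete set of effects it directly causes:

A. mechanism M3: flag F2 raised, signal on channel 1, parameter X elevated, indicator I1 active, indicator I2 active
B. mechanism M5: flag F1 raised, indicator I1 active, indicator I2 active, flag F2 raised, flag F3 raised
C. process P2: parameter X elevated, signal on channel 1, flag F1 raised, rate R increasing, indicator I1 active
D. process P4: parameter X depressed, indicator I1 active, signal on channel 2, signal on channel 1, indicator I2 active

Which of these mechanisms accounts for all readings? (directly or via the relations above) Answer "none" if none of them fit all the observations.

B

Per-candidate check:
(A) mechanism M3 — does not account for flag F1 raised
(B) mechanism M5 — accounts for every observation (signal on channel 1 by indicator I2 active → signal on channel 1)
(C) process P2 — does not account for indicator I2 active, flag F2 raised
(D) process P4 — does not account for flag F1 raised, flag F2 raised
(B) alone accounts for all the evidence.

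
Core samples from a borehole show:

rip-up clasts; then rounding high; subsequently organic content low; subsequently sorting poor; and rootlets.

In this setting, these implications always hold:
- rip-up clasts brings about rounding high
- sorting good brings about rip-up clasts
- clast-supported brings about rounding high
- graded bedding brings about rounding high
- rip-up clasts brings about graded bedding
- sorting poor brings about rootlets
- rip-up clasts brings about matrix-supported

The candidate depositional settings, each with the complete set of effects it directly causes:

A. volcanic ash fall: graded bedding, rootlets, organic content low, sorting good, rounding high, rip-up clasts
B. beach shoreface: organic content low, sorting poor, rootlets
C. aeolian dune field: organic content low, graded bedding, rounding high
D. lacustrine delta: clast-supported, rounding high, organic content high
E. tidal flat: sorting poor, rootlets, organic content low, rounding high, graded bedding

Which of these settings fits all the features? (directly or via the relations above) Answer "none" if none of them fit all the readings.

none

For each candidate, compare predicted effects to what was observed:
(A) volcanic ash fall — fails on sorting poor (predicts sorting good, not sorting poor)
(B) beach shoreface — rip-up clasts miss; rounding high miss; organic content low match; sorting poor match; rootlets match
(C) aeolian dune field — rip-up clasts miss; rounding high match; organic content low match; sorting poor miss; rootlets miss
(D) lacustrine delta — fails on rip-up clasts, organic content low, sorting poor, rootlets (predicts organic content high, not organic content low)
(E) tidal flat — rip-up clasts miss; rounding high match; organic content low match; sorting poor match; rootlets match
None of the listed candidates fits everything.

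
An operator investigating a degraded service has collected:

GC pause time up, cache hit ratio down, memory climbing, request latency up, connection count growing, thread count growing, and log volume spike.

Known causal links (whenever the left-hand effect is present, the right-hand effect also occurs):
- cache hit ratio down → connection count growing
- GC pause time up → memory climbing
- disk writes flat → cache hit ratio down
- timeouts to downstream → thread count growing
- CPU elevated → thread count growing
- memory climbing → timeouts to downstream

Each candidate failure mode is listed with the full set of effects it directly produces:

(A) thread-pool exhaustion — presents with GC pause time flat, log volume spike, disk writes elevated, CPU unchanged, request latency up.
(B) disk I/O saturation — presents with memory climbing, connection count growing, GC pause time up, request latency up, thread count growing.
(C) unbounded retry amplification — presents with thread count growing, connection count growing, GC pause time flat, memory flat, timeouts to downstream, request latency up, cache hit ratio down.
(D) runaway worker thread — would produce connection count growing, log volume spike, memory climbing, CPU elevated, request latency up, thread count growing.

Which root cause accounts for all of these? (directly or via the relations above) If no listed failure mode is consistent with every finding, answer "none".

none

Per-candidate check:
(A) thread-pool exhaustion — fails on GC pause time up, cache hit ratio down, memory climbing, connection count growing, thread count growing (predicts GC pause time flat, not GC pause time up)
(B) disk I/O saturation — does not account for cache hit ratio down, log volume spike
(C) unbounded retry amplification — GC pause time up miss; cache hit ratio down match; memory climbing miss; request latency up match; connection count growing match; thread count growing match; log volume spike miss
(D) runaway worker thread — GC pause time up miss; cache hit ratio down miss; memory climbing match; request latency up match; connection count growing match; thread count growing match; log volume spike match
None of the listed candidates fits everything.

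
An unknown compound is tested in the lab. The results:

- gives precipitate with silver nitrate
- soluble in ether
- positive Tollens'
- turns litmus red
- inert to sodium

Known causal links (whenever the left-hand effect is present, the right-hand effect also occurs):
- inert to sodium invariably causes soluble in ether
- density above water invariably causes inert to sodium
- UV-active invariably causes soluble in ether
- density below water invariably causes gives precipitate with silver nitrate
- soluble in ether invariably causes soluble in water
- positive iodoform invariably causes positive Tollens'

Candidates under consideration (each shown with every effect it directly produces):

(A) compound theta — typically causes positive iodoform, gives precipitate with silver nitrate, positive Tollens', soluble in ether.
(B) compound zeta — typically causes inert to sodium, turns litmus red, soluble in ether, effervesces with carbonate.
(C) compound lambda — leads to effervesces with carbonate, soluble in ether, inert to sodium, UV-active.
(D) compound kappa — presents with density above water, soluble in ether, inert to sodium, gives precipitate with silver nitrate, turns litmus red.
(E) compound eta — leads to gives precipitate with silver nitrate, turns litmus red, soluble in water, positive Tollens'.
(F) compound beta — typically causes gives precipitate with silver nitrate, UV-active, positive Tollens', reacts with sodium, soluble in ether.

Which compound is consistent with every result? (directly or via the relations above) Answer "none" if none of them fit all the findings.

none

Testing each hypothesis:
(A) compound theta — gives precipitate with silver nitrate ✓; soluble in ether ✓; positive Tollens' ✓; turns litmus red ✗; inert to sodium ✗
(B) compound zeta — gives precipitate with silver nitrate ✗; soluble in ether ✓; positive Tollens' ✗; turns litmus red ✓; inert to sodium ✓
(C) compound lambda — does not account for gives precipitate with silver nitrate, positive Tollens', turns litmus red
(D) compound kappa — gives precipitate with silver nitrate ✓; soluble in ether ✓; positive Tollens' ✗; turns litmus red ✓; inert to sodium ✓
(E) compound eta — does not account for soluble in ether, inert to sodium
(F) compound beta — fails on turns litmus red, inert to sodium (predicts reacts with sodium, not inert to sodium)
None of the listed candidates fits everything.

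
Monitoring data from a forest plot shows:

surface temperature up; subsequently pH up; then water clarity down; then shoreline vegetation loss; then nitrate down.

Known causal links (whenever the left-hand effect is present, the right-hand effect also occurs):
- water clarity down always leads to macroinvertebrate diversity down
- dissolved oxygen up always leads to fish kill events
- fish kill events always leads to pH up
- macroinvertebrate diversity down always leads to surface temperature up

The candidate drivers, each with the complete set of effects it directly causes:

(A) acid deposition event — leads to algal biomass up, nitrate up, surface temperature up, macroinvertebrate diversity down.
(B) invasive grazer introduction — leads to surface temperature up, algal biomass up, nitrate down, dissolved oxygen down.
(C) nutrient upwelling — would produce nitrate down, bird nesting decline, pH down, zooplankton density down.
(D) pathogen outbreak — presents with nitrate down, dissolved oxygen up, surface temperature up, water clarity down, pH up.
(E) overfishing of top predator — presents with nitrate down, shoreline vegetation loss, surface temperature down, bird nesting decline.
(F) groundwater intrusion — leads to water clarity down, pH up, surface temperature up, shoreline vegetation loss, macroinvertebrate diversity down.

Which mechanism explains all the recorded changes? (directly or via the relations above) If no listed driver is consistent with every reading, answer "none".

Per-candidate check:
(A) acid deposition event — fails on pH up, water clarity down, shoreline vegetation loss, nitrate down (predicts nitrate up, not nitrate down)
(B) invasive grazer introduction — does not account for pH up, water clarity down, shoreline vegetation loss
(C) nutrient upwelling — surface temperature up -; pH up -; water clarity down -; shoreline vegetation loss -; nitrate down +
(D) pathogen outbreak — surface temperature up +; pH up +; water clarity down +; shoreline vegetation loss -; nitrate down +
(E) overfishing of top predator — fails on surface temperature up, pH up, water clarity down (predicts surface temperature down, not surface temperature up)
(F) groundwater intrusion — surface temperature up +; pH up +; water clarity down +; shoreline vegetation loss +; nitrate down -
None of the listed candidates fits everything.

none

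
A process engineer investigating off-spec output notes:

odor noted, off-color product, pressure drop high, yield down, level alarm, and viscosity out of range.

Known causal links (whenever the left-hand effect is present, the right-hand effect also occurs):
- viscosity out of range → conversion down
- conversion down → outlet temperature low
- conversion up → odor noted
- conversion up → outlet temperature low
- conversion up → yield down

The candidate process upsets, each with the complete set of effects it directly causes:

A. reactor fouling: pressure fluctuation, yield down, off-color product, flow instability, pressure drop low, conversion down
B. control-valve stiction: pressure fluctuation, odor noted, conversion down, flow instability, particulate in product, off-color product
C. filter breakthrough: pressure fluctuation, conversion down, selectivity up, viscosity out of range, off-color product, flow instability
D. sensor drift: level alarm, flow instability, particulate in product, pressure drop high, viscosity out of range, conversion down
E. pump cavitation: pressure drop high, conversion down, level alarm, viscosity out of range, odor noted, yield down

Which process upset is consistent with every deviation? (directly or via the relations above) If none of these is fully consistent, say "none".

Testing each hypothesis:
(A) reactor fouling — fails on odor noted, pressure drop high, level alarm, viscosity out of range (predicts pressure drop low, not pressure drop high)
(B) control-valve stiction — odor noted yes; off-color product yes; pressure drop high NO; yield down NO; level alarm NO; viscosity out of range NO
(C) filter breakthrough — odor noted NO; off-color product yes; pressure drop high NO; yield down NO; level alarm NO; viscosity out of range yes
(D) sensor drift — does not account for odor noted, off-color product, yield down
(E) pump cavitation — odor noted yes; off-color product NO; pressure drop high yes; yield down yes; level alarm yes; viscosity out of range yes
Every candidate fails on at least one observation.

none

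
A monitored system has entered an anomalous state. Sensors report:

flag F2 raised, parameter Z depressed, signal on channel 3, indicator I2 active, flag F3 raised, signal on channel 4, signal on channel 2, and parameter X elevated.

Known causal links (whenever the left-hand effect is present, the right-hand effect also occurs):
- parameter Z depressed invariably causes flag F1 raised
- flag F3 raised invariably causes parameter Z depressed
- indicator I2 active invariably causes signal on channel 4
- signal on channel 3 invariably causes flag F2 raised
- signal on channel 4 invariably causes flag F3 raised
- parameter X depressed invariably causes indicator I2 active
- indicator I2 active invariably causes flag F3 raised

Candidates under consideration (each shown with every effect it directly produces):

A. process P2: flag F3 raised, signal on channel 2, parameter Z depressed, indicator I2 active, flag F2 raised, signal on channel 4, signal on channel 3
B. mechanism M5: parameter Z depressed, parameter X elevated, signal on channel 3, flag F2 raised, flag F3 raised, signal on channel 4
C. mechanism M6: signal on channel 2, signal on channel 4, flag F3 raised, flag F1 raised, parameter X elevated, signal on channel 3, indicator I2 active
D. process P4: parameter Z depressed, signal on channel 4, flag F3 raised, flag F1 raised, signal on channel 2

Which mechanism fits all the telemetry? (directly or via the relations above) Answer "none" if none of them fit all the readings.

Per-candidate check:
(A) process P2 — does not account for parameter X elevated
(B) mechanism M5 — does not account for indicator I2 active, signal on channel 2
(C) mechanism M6 — accounts for every observation (flag F2 raised by signal on channel 3 → flag F2 raised)
(D) process P4 — flag F2 raised NO; parameter Z depressed yes; signal on channel 3 NO; indicator I2 active NO; flag F3 raised yes; signal on channel 4 yes; signal on channel 2 yes; parameter X elevated NO
Only (C) is consistent with every observation.

C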